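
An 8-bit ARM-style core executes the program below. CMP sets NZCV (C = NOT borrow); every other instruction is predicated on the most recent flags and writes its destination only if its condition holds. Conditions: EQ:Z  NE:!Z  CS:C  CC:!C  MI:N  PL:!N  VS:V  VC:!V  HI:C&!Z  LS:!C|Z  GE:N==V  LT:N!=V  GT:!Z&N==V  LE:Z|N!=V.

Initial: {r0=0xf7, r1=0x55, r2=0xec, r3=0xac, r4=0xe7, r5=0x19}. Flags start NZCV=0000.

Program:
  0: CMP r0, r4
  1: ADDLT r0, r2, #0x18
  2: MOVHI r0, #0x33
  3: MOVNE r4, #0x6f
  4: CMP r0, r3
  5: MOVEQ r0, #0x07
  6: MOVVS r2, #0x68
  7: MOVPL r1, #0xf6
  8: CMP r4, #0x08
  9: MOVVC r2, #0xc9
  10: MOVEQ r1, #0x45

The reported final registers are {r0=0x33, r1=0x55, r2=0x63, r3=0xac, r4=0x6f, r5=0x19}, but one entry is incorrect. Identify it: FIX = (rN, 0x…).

0: ✓ CMP  NZCV=0010
1: · ADDLT
2: ✓ MOVHI  r0←0x33
3: ✓ MOVNE  r4←0x6f
4: ✓ CMP  NZCV=1001
5: · MOVEQ
6: ✓ MOVVS  r2←0x68
7: · MOVPL
8: ✓ CMP  NZCV=0010
9: ✓ MOVVC  r2←0xc9
10: · MOVEQ

FIX = (r2, 0xc9)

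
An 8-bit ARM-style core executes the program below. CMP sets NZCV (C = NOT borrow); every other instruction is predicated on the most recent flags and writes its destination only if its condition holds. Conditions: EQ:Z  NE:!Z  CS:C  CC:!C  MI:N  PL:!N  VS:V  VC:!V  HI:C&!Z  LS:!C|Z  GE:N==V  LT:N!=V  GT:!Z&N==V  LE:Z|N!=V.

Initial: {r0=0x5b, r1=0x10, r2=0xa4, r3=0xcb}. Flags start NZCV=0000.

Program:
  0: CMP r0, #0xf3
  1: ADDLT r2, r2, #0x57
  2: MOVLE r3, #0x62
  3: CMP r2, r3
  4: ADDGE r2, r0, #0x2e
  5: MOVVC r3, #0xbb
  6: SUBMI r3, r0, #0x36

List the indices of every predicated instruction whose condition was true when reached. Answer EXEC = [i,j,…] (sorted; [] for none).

0: ✓ CMP  NZCV=0000
1: · ADDLT
2: · MOVLE
3: ✓ CMP  NZCV=1000
4: · ADDGE
5: ✓ MOVVC  r3←0xbb
6: ✓ SUBMI  r3←0x25

EXEC = [5,6]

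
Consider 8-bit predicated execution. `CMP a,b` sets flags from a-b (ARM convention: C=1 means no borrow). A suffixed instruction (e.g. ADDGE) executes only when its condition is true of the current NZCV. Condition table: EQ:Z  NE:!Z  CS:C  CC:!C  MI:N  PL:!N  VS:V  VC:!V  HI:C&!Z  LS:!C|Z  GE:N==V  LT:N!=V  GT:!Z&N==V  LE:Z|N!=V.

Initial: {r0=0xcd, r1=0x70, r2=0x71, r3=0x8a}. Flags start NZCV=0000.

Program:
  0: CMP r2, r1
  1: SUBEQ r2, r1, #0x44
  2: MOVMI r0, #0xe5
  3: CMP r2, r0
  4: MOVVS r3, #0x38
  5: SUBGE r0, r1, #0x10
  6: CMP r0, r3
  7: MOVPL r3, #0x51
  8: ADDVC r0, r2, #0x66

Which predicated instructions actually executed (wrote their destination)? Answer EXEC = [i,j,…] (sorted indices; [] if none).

EXEC = [4,5,7,8]

0: ✓ CMP  NZCV=0010
1: · SUBEQ
2: · MOVMI
3: ✓ CMP  NZCV=1001
4: ✓ MOVVS  r3←0x38
5: ✓ SUBGE  r0←0x60
6: ✓ CMP  NZCV=0010
7: ✓ MOVPL  r3←0x51
8: ✓ ADDVC  r0←0xd7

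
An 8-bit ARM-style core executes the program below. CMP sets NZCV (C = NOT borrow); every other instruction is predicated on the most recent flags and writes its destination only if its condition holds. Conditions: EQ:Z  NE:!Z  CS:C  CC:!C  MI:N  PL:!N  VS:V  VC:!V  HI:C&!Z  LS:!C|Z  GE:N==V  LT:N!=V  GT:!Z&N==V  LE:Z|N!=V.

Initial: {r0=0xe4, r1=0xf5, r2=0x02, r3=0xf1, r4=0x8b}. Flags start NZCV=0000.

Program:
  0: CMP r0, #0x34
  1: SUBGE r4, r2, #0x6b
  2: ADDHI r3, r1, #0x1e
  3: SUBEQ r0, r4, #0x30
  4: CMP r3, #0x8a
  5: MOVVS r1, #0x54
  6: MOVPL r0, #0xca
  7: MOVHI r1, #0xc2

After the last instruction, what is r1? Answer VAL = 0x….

0: ✓ CMP  NZCV=1010
1: · SUBGE
2: ✓ ADDHI  r3←0x13
3: · SUBEQ
4: ✓ CMP  NZCV=1001
5: ✓ MOVVS  r1←0x54
6: · MOVPL
7: · MOVHI

VAL = 0x54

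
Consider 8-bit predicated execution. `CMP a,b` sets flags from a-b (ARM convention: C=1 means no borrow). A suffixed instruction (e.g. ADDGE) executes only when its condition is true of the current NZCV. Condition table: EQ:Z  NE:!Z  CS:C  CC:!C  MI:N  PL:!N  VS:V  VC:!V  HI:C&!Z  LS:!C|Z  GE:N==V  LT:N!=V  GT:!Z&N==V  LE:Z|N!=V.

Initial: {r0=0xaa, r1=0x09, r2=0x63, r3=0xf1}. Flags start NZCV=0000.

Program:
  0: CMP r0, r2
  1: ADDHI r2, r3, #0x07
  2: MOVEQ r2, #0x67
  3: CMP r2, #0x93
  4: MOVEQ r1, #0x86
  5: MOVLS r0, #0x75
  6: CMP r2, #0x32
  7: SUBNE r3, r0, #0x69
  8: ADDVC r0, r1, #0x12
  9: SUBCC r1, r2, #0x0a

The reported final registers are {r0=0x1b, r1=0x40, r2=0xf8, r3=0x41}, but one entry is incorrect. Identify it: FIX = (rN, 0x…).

0: ✓ CMP  NZCV=0011
1: ✓ ADDHI  r2←0xf8
2: · MOVEQ
3: ✓ CMP  NZCV=0010
4: · MOVEQ
5: · MOVLS
6: ✓ CMP  NZCV=1010
7: ✓ SUBNE  r3←0x41
8: ✓ ADDVC  r0←0x1b
9: · SUBCC

FIX = (r1, 0x09)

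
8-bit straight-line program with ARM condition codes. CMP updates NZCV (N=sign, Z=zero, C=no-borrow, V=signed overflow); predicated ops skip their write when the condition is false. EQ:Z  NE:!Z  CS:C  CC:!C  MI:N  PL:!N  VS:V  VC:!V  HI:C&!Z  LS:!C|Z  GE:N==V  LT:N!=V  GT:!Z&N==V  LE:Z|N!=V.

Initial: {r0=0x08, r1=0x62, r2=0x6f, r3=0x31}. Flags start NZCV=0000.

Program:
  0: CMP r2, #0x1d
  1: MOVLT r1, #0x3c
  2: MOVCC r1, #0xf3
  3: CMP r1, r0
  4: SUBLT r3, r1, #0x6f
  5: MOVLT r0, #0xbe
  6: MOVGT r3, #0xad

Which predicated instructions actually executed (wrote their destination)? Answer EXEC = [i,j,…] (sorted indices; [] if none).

[0] flags=0010 → (cmp)
[1] flags=0010 LT?F → skip
[2] flags=0010 CC?F → skip
[3] flags=0010 → (cmp)
[4] flags=0010 LT?F → skip
[5] flags=0010 LT?F → skip
[6] flags=0010 GT?T → r3=0xad

EXEC = [6]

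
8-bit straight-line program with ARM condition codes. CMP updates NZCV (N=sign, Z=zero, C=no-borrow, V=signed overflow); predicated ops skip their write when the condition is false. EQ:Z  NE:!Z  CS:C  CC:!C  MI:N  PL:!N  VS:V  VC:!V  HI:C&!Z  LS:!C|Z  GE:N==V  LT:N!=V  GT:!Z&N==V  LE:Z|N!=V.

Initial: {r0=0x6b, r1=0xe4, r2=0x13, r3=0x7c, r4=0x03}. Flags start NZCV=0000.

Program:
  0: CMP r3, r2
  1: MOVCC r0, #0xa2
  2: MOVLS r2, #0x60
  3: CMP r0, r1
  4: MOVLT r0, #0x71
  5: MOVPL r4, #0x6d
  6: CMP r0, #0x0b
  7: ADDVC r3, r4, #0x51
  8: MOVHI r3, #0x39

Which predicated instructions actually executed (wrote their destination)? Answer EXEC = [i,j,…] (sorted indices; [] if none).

0: ✓ CMP  NZCV=0010
1: · MOVCC
2: · MOVLS
3: ✓ CMP  NZCV=1001
4: · MOVLT
5: · MOVPL
6: ✓ CMP  NZCV=0010
7: ✓ ADDVC  r3←0x54
8: ✓ MOVHI  r3←0x39

EXEC = [7,8]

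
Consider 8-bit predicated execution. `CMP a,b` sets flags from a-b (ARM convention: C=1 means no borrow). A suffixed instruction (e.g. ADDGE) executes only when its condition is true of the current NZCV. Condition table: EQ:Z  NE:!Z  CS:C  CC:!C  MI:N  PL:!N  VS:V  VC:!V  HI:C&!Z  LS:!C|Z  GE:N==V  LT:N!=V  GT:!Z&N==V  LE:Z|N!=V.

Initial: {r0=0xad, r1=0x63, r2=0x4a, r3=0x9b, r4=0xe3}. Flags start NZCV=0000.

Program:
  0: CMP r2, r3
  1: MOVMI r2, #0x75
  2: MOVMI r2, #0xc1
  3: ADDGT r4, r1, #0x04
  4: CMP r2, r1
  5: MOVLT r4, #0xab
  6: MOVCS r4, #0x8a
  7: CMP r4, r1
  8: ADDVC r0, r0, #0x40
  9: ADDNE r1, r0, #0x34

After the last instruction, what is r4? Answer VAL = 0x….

0: ✓ CMP  NZCV=1001
1: ✓ MOVMI  r2←0x75
2: ✓ MOVMI  r2←0xc1
3: ✓ ADDGT  r4←0x67
4: ✓ CMP  NZCV=0011
5: ✓ MOVLT  r4←0xab
6: ✓ MOVCS  r4←0x8a
7: ✓ CMP  NZCV=0011
8: · ADDVC
9: ✓ ADDNE  r1←0xe1

VAL = 0x8a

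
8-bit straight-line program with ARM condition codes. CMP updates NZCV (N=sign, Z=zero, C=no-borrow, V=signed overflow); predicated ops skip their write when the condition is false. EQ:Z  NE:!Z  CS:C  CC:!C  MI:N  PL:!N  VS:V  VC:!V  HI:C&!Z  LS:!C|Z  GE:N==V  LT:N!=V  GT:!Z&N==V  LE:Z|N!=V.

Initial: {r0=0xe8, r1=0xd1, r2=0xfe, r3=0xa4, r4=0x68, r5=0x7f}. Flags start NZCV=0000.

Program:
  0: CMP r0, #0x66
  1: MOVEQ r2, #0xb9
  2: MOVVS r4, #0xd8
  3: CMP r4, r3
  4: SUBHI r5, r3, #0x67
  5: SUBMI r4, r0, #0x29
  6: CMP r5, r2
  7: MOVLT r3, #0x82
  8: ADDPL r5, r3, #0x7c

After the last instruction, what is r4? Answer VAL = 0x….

0: ✓ CMP  NZCV=1010
1: · MOVEQ
2: · MOVVS
3: ✓ CMP  NZCV=1001
4: · SUBHI
5: ✓ SUBMI  r4←0xbf
6: ✓ CMP  NZCV=1001
7: · MOVLT
8: · ADDPL

VAL = 0xbf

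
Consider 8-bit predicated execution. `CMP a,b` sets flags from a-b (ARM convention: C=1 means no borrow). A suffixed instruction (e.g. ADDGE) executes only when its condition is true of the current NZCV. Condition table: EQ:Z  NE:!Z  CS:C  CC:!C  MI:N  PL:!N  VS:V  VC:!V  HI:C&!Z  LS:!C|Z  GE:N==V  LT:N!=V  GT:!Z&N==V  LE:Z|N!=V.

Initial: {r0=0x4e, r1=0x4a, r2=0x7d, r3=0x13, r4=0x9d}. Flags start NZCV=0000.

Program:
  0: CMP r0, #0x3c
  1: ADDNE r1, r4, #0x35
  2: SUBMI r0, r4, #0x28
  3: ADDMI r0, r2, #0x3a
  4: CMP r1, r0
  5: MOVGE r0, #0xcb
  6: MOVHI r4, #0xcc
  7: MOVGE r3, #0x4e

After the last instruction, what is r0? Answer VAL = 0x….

VAL = 0x4e

[0] flags=0010 → (cmp)
[1] flags=0010 NE?T → r1=0xd2
[2] flags=0010 MI?F → skip
[3] flags=0010 MI?F → skip
[4] flags=1010 → (cmp)
[5] flags=1010 GE?F → skip
[6] flags=1010 HI?T → r4=0xcc
[7] flags=1010 GE?F → skip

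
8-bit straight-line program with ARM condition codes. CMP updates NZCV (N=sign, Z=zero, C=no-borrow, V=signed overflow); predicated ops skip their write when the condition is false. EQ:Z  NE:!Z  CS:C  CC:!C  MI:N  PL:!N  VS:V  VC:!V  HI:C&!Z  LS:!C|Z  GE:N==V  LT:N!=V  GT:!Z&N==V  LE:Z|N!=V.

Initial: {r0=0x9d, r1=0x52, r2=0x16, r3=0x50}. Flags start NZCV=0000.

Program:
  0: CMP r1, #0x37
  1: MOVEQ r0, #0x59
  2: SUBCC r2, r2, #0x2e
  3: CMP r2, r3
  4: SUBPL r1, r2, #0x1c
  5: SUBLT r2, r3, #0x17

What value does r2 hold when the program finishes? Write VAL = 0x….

0: ✓ CMP  NZCV=0010
1: · MOVEQ
2: · SUBCC
3: ✓ CMP  NZCV=1000
4: · SUBPL
5: ✓ SUBLT  r2←0x39

VAL = 0x39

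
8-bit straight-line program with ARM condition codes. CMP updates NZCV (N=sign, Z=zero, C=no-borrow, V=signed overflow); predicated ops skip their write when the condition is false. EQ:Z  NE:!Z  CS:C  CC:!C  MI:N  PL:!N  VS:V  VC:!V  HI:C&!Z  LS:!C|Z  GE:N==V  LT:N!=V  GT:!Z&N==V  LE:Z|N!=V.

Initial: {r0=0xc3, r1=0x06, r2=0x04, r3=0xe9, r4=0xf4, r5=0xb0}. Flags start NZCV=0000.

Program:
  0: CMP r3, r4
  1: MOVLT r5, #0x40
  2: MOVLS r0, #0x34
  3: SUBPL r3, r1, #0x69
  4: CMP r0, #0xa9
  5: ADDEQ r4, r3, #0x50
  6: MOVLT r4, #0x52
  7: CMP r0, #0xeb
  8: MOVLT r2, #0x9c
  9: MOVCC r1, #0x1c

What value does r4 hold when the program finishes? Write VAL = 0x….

VAL = 0xf4

[0] flags=1000 → (cmp)
[1] flags=1000 LT?T → r5=0x40
[2] flags=1000 LS?T → r0=0x34
[3] flags=1000 PL?F → skip
[4] flags=1001 → (cmp)
[5] flags=1001 EQ?F → skip
[6] flags=1001 LT?F → skip
[7] flags=0000 → (cmp)
[8] flags=0000 LT?F → skip
[9] flags=0000 CC?T → r1=0x1c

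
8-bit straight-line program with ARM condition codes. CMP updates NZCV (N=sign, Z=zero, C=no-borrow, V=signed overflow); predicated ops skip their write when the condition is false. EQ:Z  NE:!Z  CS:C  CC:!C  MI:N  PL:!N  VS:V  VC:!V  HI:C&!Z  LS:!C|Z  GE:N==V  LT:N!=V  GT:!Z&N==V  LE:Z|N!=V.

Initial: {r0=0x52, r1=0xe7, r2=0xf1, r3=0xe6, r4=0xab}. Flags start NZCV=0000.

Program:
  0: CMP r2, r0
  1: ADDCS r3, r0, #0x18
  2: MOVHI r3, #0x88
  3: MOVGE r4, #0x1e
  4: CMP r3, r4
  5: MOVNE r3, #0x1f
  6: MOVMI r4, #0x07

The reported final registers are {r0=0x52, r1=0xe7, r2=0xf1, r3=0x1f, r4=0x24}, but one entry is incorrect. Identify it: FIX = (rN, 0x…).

FIX = (r4, 0x07)

0: ✓ CMP  NZCV=1010
1: ✓ ADDCS  r3←0x6a
2: ✓ MOVHI  r3←0x88
3: · MOVGE
4: ✓ CMP  NZCV=1000
5: ✓ MOVNE  r3←0x1f
6: ✓ MOVMI  r4←0x07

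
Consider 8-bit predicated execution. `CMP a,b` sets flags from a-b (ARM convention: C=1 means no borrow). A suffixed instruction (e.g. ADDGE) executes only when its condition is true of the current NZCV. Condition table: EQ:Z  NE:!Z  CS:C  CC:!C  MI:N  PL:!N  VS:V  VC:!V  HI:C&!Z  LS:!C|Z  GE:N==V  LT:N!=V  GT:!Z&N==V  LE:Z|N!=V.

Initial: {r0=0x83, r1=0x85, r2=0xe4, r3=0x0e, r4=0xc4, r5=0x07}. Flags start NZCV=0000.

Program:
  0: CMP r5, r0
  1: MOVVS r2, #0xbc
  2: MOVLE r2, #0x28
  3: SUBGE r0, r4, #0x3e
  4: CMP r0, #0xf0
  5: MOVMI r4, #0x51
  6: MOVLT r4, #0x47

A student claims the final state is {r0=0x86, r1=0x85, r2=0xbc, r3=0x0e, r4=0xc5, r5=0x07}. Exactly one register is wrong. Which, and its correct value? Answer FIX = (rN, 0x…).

FIX = (r4, 0x47)

[0] flags=1001 → (cmp)
[1] flags=1001 VS?T → r2=0xbc
[2] flags=1001 LE?F → skip
[3] flags=1001 GE?T → r0=0x86
[4] flags=1000 → (cmp)
[5] flags=1000 MI?T → r4=0x51
[6] flags=1000 LT?T → r4=0x47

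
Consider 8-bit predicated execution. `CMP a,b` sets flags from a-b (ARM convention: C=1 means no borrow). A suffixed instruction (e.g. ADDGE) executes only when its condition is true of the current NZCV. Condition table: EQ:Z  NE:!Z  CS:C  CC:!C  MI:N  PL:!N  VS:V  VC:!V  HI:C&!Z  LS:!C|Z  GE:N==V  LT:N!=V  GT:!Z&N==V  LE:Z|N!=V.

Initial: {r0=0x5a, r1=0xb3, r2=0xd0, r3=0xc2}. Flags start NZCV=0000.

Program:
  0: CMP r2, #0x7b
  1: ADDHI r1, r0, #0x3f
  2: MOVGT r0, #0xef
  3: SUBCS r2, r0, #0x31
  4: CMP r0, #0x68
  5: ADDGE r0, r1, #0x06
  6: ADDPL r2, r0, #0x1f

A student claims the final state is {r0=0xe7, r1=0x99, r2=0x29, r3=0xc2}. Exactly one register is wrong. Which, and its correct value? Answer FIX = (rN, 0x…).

FIX = (r0, 0x5a)

0: ✓ CMP  NZCV=0011
1: ✓ ADDHI  r1←0x99
2: · MOVGT
3: ✓ SUBCS  r2←0x29
4: ✓ CMP  NZCV=1000
5: · ADDGE
6: · ADDPL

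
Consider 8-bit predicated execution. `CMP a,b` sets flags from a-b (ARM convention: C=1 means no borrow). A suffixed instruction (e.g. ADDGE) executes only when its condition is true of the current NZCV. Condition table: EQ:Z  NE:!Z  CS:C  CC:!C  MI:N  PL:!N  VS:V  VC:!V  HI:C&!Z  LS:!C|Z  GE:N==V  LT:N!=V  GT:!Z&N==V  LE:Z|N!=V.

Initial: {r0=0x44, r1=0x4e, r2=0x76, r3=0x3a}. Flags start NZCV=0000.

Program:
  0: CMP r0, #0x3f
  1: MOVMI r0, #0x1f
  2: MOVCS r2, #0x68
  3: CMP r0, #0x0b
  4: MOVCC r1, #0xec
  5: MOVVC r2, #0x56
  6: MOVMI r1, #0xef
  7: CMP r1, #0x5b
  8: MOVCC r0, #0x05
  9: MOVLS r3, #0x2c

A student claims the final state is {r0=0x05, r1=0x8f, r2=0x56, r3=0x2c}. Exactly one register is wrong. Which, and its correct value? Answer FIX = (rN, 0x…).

FIX = (r1, 0x4e)

[0] flags=0010 → (cmp)
[1] flags=0010 MI?F → skip
[2] flags=0010 CS?T → r2=0x68
[3] flags=0010 → (cmp)
[4] flags=0010 CC?F → skip
[5] flags=0010 VC?T → r2=0x56
[6] flags=0010 MI?F → skip
[7] flags=1000 → (cmp)
[8] flags=1000 CC?T → r0=0x05
[9] flags=1000 LS?T → r3=0x2c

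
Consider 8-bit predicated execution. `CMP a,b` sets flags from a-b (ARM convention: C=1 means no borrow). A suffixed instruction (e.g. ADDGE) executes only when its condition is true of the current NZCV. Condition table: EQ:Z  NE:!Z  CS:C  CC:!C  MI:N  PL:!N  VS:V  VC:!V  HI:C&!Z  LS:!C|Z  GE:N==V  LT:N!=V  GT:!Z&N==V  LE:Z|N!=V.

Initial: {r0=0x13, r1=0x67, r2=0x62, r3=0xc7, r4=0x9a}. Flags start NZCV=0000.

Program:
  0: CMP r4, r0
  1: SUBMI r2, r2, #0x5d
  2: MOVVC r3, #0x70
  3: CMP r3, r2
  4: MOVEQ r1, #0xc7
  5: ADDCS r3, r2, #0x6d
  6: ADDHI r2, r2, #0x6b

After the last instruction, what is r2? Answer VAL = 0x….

0: ✓ CMP  NZCV=1010
1: ✓ SUBMI  r2←0x05
2: ✓ MOVVC  r3←0x70
3: ✓ CMP  NZCV=0010
4: · MOVEQ
5: ✓ ADDCS  r3←0x72
6: ✓ ADDHI  r2←0x70

VAL = 0x70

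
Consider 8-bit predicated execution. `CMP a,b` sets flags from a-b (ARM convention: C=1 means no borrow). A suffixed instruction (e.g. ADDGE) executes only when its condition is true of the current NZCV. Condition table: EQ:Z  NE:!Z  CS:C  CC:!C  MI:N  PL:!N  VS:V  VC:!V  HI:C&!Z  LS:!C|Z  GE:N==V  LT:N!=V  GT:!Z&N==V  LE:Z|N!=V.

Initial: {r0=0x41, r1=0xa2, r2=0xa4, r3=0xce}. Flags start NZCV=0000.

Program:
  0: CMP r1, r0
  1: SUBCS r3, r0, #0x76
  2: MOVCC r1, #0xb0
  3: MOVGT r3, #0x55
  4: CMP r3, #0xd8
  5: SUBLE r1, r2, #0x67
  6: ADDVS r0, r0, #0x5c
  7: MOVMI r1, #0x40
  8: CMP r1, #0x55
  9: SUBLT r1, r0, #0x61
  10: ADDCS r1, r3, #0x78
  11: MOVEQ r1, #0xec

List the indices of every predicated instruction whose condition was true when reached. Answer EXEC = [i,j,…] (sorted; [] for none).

EXEC = [1,5,7,9]

0: ✓ CMP  NZCV=0011
1: ✓ SUBCS  r3←0xcb
2: · MOVCC
3: · MOVGT
4: ✓ CMP  NZCV=1000
5: ✓ SUBLE  r1←0x3d
6: · ADDVS
7: ✓ MOVMI  r1←0x40
8: ✓ CMP  NZCV=1000
9: ✓ SUBLT  r1←0xe0
10: · ADDCS
11: · MOVEQ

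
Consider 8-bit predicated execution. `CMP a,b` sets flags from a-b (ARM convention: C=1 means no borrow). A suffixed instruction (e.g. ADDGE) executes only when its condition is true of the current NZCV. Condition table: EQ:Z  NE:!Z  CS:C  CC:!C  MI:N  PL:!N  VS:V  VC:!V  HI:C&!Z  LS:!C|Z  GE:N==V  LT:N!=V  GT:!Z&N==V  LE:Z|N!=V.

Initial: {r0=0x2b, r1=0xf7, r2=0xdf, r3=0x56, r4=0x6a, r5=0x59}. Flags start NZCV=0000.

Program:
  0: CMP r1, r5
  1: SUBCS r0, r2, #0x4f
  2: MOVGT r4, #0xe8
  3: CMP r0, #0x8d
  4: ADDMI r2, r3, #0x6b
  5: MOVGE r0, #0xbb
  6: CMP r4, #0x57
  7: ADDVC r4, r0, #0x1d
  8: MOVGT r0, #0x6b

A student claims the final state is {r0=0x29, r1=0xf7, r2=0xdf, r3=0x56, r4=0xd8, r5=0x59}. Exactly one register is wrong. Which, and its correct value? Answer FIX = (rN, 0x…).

FIX = (r0, 0x6b)

[0] flags=1010 → (cmp)
[1] flags=1010 CS?T → r0=0x90
[2] flags=1010 GT?F → skip
[3] flags=0010 → (cmp)
[4] flags=0010 MI?F → skip
[5] flags=0010 GE?T → r0=0xbb
[6] flags=0010 → (cmp)
[7] flags=0010 VC?T → r4=0xd8
[8] flags=0010 GT?T → r0=0x6b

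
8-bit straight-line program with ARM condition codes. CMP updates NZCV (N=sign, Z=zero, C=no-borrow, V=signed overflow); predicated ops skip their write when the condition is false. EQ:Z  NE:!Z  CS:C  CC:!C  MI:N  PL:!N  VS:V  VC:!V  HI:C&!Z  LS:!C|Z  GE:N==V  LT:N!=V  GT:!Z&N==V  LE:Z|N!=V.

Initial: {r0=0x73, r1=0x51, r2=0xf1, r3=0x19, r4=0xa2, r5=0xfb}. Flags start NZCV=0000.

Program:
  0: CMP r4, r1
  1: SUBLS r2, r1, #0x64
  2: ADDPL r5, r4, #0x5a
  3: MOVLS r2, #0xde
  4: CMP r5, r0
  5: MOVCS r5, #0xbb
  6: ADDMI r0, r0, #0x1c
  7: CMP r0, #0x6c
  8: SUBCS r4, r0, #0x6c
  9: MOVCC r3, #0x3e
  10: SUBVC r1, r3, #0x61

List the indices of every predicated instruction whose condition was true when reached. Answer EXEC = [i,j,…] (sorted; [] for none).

[0] flags=0011 → (cmp)
[1] flags=0011 LS?F → skip
[2] flags=0011 PL?T → r5=0xfc
[3] flags=0011 LS?F → skip
[4] flags=1010 → (cmp)
[5] flags=1010 CS?T → r5=0xbb
[6] flags=1010 MI?T → r0=0x8f
[7] flags=0011 → (cmp)
[8] flags=0011 CS?T → r4=0x23
[9] flags=0011 CC?F → skip
[10] flags=0011 VC?F → skip

EXEC = [2,5,6,8]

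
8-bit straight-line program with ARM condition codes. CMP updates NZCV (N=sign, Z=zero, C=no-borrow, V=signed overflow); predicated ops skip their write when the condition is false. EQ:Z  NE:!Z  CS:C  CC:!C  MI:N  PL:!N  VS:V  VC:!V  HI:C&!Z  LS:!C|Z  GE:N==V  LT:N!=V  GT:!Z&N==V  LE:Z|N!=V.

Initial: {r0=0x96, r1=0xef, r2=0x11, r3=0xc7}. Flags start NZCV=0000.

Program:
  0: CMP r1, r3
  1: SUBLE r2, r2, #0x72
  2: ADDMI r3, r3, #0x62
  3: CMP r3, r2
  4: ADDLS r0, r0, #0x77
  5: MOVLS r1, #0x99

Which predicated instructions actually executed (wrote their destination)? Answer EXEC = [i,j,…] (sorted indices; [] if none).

0: ✓ CMP  NZCV=0010
1: · SUBLE
2: · ADDMI
3: ✓ CMP  NZCV=1010
4: · ADDLS
5: · MOVLS

EXEC = []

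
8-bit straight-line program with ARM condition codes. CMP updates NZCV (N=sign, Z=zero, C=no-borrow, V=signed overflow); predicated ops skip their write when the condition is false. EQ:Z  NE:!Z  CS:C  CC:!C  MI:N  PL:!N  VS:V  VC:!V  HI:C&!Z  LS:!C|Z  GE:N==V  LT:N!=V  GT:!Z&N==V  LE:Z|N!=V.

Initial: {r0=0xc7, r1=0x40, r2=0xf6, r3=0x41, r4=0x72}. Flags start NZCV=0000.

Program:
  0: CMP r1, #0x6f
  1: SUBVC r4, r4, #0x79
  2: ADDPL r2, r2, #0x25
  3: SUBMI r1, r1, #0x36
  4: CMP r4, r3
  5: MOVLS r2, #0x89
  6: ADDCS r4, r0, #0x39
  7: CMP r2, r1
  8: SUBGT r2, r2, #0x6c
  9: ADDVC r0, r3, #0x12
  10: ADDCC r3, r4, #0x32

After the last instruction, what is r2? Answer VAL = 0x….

VAL = 0xf6

[0] flags=1000 → (cmp)
[1] flags=1000 VC?T → r4=0xf9
[2] flags=1000 PL?F → skip
[3] flags=1000 MI?T → r1=0x0a
[4] flags=1010 → (cmp)
[5] flags=1010 LS?F → skip
[6] flags=1010 CS?T → r4=0x00
[7] flags=1010 → (cmp)
[8] flags=1010 GT?F → skip
[9] flags=1010 VC?T → r0=0x53
[10] flags=1010 CC?F → skip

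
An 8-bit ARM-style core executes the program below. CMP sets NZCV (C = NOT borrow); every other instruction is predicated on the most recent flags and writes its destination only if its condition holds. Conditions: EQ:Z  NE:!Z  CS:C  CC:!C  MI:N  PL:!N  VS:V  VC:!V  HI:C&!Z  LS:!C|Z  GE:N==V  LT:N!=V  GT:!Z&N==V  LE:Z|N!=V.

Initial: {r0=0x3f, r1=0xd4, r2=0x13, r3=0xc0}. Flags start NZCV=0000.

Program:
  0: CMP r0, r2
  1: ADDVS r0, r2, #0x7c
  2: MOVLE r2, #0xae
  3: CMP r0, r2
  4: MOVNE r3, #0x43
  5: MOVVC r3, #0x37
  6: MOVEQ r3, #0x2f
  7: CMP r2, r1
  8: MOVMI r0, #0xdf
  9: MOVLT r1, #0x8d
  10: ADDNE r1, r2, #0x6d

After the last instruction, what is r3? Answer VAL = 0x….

0: ✓ CMP  NZCV=0010
1: · ADDVS
2: · MOVLE
3: ✓ CMP  NZCV=0010
4: ✓ MOVNE  r3←0x43
5: ✓ MOVVC  r3←0x37
6: · MOVEQ
7: ✓ CMP  NZCV=0000
8: · MOVMI
9: · MOVLT
10: ✓ ADDNE  r1←0x80

VAL = 0x37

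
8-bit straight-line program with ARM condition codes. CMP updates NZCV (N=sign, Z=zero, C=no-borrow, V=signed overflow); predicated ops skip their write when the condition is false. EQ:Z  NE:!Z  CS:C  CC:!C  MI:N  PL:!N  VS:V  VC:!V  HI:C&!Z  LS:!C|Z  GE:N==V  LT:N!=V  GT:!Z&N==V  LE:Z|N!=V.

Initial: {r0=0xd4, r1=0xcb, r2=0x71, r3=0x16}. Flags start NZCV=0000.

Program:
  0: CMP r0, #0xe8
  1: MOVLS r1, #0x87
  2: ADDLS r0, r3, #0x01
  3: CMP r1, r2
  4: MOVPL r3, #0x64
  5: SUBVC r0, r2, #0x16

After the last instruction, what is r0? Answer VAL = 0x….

VAL = 0x17

0: ✓ CMP  NZCV=1000
1: ✓ MOVLS  r1←0x87
2: ✓ ADDLS  r0←0x17
3: ✓ CMP  NZCV=0011
4: ✓ MOVPL  r3←0x64
5: · SUBVC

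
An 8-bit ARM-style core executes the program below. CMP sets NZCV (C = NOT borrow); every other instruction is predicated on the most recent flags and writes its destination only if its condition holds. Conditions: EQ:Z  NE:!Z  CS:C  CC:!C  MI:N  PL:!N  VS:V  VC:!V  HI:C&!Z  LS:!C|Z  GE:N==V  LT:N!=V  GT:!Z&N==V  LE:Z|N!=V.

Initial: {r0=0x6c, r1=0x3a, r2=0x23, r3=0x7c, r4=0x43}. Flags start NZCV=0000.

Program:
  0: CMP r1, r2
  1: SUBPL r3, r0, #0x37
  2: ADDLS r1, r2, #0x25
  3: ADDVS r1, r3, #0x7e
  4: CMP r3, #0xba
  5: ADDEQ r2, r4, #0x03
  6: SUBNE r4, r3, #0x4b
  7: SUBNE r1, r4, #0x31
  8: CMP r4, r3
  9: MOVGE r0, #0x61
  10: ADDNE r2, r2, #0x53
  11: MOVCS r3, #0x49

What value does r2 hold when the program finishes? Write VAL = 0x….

0: ✓ CMP  NZCV=0010
1: ✓ SUBPL  r3←0x35
2: · ADDLS
3: · ADDVS
4: ✓ CMP  NZCV=0000
5: · ADDEQ
6: ✓ SUBNE  r4←0xea
7: ✓ SUBNE  r1←0xb9
8: ✓ CMP  NZCV=1010
9: · MOVGE
10: ✓ ADDNE  r2←0x76
11: ✓ MOVCS  r3←0x49

VAL = 0x76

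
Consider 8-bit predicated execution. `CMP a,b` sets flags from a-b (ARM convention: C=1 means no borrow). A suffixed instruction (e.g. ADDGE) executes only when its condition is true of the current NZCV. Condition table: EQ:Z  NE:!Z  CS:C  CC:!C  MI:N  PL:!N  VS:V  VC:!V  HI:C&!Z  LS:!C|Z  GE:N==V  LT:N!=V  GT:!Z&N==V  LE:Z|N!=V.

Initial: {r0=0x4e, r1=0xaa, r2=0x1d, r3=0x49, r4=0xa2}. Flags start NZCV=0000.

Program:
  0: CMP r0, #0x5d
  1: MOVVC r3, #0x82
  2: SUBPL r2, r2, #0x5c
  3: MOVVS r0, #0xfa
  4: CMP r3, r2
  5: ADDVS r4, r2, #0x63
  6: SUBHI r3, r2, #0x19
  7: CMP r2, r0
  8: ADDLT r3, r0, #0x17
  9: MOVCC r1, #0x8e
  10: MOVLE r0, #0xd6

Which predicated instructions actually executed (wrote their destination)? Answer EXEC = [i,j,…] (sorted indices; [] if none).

0: ✓ CMP  NZCV=1000
1: ✓ MOVVC  r3←0x82
2: · SUBPL
3: · MOVVS
4: ✓ CMP  NZCV=0011
5: ✓ ADDVS  r4←0x80
6: ✓ SUBHI  r3←0x04
7: ✓ CMP  NZCV=1000
8: ✓ ADDLT  r3←0x65
9: ✓ MOVCC  r1←0x8e
10: ✓ MOVLE  r0←0xd6

EXEC = [1,5,6,8,9,10]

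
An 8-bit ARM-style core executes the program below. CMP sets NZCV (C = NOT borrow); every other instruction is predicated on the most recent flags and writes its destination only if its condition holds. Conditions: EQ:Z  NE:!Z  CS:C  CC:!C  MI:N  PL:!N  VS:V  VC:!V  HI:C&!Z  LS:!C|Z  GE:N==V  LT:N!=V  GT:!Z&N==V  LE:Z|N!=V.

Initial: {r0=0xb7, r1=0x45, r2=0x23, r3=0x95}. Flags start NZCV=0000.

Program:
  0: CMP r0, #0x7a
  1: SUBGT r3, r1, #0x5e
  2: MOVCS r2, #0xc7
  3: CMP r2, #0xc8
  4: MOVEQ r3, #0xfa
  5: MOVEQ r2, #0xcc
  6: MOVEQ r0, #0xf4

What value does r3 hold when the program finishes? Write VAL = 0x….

VAL = 0x95

0: ✓ CMP  NZCV=0011
1: · SUBGT
2: ✓ MOVCS  r2←0xc7
3: ✓ CMP  NZCV=1000
4: · MOVEQ
5: · MOVEQ
6: · MOVEQ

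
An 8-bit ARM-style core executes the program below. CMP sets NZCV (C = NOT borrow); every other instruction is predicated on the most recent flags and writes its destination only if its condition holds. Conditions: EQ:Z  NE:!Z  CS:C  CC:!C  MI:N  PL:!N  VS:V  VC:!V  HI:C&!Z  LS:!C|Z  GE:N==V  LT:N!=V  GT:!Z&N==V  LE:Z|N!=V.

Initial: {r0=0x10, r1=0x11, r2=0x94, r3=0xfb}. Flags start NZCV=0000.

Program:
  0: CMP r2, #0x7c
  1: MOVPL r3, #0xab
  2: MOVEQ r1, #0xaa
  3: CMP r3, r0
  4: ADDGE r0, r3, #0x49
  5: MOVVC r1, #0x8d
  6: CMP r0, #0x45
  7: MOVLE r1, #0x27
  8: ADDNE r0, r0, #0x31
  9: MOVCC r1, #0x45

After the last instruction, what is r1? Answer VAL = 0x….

VAL = 0x45

0: ✓ CMP  NZCV=0011
1: ✓ MOVPL  r3←0xab
2: · MOVEQ
3: ✓ CMP  NZCV=1010
4: · ADDGE
5: ✓ MOVVC  r1←0x8d
6: ✓ CMP  NZCV=1000
7: ✓ MOVLE  r1←0x27
8: ✓ ADDNE  r0←0x41
9: ✓ MOVCC  r1←0x45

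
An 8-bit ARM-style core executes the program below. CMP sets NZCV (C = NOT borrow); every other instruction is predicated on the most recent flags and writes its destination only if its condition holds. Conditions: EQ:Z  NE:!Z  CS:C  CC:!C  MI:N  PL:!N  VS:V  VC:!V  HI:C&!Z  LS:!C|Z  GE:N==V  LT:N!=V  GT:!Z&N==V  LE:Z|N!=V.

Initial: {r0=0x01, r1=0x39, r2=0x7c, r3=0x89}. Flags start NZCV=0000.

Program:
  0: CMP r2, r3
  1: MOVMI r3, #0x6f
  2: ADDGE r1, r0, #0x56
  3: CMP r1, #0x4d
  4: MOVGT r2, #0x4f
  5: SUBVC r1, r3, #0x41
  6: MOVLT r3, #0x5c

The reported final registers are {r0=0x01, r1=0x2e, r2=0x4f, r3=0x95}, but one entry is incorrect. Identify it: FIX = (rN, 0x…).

0: ✓ CMP  NZCV=1001
1: ✓ MOVMI  r3←0x6f
2: ✓ ADDGE  r1←0x57
3: ✓ CMP  NZCV=0010
4: ✓ MOVGT  r2←0x4f
5: ✓ SUBVC  r1←0x2e
6: · MOVLT

FIX = (r3, 0x6f)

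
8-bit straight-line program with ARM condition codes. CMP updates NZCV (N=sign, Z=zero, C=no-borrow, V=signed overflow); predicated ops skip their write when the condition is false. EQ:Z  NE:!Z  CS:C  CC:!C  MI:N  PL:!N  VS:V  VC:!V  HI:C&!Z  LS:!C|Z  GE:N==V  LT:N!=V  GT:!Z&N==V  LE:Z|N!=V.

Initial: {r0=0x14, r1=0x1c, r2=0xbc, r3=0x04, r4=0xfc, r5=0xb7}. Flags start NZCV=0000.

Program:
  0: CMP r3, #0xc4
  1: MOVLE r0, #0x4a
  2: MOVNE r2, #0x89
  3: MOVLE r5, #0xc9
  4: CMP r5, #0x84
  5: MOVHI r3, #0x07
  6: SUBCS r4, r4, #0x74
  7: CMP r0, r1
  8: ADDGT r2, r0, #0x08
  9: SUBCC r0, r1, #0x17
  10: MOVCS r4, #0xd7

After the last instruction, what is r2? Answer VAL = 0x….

[0] flags=0000 → (cmp)
[1] flags=0000 LE?F → skip
[2] flags=0000 NE?T → r2=0x89
[3] flags=0000 LE?F → skip
[4] flags=0010 → (cmp)
[5] flags=0010 HI?T → r3=0x07
[6] flags=0010 CS?T → r4=0x88
[7] flags=1000 → (cmp)
[8] flags=1000 GT?F → skip
[9] flags=1000 CC?T → r0=0x05
[10] flags=1000 CS?F → skip

VAL = 0x89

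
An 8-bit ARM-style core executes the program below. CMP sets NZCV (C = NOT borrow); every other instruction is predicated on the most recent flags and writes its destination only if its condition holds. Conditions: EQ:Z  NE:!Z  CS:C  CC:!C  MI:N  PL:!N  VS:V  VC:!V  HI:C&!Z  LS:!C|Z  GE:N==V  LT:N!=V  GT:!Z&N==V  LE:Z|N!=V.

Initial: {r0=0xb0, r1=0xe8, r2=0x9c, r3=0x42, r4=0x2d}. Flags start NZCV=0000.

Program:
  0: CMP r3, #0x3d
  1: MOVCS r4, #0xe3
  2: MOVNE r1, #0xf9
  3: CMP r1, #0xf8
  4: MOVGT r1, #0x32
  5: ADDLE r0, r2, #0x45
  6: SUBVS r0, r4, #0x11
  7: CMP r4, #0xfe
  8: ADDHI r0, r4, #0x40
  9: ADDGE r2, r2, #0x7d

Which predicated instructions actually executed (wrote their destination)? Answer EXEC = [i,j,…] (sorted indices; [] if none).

EXEC = [1,2,4]

0: ✓ CMP  NZCV=0010
1: ✓ MOVCS  r4←0xe3
2: ✓ MOVNE  r1←0xf9
3: ✓ CMP  NZCV=0010
4: ✓ MOVGT  r1←0x32
5: · ADDLE
6: · SUBVS
7: ✓ CMP  NZCV=1000
8: · ADDHI
9: · ADDGE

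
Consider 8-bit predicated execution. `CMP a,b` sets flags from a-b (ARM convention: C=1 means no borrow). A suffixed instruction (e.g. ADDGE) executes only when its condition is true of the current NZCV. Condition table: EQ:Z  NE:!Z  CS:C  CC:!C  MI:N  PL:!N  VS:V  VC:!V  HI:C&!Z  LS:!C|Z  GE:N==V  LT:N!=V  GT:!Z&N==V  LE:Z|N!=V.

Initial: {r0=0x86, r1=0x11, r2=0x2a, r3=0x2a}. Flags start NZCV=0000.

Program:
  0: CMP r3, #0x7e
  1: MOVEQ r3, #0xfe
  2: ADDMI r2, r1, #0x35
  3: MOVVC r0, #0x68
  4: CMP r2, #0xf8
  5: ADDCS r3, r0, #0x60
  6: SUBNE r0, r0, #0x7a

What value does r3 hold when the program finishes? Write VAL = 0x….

[0] flags=1000 → (cmp)
[1] flags=1000 EQ?F → skip
[2] flags=1000 MI?T → r2=0x46
[3] flags=1000 VC?T → r0=0x68
[4] flags=0000 → (cmp)
[5] flags=0000 CS?F → skip
[6] flags=0000 NE?T → r0=0xee

VAL = 0x2a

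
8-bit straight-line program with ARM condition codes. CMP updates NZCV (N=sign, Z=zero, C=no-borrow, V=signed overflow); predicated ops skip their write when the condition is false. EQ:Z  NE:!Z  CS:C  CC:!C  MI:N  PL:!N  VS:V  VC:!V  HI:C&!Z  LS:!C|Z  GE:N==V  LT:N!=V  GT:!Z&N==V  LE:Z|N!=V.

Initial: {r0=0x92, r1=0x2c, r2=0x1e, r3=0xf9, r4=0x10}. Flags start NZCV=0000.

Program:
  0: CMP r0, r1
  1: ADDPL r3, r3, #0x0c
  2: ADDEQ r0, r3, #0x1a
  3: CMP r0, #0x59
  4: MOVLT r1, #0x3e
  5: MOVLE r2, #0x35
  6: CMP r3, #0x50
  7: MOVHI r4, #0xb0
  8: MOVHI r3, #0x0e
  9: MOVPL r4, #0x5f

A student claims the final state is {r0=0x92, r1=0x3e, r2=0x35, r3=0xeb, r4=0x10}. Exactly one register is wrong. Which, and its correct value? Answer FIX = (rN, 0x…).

0: ✓ CMP  NZCV=0011
1: ✓ ADDPL  r3←0x05
2: · ADDEQ
3: ✓ CMP  NZCV=0011
4: ✓ MOVLT  r1←0x3e
5: ✓ MOVLE  r2←0x35
6: ✓ CMP  NZCV=1000
7: · MOVHI
8: · MOVHI
9: · MOVPL

FIX = (r3, 0x05)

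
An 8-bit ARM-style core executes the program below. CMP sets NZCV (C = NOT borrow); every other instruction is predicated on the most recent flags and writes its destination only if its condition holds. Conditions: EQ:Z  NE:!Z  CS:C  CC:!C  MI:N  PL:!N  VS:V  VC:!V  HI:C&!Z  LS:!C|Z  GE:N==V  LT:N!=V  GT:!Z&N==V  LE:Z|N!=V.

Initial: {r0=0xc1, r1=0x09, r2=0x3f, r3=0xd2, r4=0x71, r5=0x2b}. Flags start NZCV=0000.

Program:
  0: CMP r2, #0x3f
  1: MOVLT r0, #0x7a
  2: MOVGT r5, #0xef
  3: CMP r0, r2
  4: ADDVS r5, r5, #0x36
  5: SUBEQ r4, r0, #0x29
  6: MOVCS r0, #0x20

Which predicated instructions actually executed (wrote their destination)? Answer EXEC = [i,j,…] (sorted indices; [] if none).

[0] flags=0110 → (cmp)
[1] flags=0110 LT?F → skip
[2] flags=0110 GT?F → skip
[3] flags=1010 → (cmp)
[4] flags=1010 VS?F → skip
[5] flags=1010 EQ?F → skip
[6] flags=1010 CS?T → r0=0x20

EXEC = [6]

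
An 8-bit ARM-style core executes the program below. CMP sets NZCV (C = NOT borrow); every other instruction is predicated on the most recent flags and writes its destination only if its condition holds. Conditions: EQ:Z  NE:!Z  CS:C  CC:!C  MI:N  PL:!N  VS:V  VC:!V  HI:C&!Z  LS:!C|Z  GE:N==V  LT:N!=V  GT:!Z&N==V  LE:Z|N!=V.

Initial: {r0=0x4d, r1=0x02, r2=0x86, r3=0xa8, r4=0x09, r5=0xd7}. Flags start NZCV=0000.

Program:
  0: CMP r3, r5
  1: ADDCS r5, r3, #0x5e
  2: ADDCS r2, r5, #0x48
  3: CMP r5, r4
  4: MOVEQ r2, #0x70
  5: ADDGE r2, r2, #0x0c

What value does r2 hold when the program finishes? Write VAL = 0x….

VAL = 0x86

0: ✓ CMP  NZCV=1000
1: · ADDCS
2: · ADDCS
3: ✓ CMP  NZCV=1010
4: · MOVEQ
5: · ADDGE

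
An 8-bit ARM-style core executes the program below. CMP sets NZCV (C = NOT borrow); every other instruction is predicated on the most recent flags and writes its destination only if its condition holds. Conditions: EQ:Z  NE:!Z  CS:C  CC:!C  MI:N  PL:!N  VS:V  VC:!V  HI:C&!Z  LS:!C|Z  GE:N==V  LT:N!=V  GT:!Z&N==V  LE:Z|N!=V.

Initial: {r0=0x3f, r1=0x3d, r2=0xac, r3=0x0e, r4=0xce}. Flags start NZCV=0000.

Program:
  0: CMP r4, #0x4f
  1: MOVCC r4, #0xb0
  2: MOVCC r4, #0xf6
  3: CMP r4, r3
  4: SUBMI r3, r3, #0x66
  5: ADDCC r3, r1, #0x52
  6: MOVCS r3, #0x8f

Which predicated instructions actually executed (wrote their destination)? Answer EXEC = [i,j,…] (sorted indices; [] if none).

[0] flags=0011 → (cmp)
[1] flags=0011 CC?F → skip
[2] flags=0011 CC?F → skip
[3] flags=1010 → (cmp)
[4] flags=1010 MI?T → r3=0xa8
[5] flags=1010 CC?F → skip
[6] flags=1010 CS?T → r3=0x8f

EXEC = [4,6]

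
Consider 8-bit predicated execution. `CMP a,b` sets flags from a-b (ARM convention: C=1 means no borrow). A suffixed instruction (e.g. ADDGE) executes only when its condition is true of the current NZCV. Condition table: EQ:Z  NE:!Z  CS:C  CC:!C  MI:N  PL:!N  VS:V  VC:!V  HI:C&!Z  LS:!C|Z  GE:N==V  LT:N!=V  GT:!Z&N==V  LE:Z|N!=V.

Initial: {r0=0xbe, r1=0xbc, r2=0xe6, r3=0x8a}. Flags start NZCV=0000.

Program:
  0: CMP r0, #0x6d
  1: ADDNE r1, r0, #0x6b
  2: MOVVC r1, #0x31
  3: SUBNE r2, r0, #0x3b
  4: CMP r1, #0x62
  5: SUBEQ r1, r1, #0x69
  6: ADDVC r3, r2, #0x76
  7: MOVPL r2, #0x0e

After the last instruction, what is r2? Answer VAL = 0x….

VAL = 0x83

[0] flags=0011 → (cmp)
[1] flags=0011 NE?T → r1=0x29
[2] flags=0011 VC?F → skip
[3] flags=0011 NE?T → r2=0x83
[4] flags=1000 → (cmp)
[5] flags=1000 EQ?F → skip
[6] flags=1000 VC?T → r3=0xf9
[7] flags=1000 PL?F → skip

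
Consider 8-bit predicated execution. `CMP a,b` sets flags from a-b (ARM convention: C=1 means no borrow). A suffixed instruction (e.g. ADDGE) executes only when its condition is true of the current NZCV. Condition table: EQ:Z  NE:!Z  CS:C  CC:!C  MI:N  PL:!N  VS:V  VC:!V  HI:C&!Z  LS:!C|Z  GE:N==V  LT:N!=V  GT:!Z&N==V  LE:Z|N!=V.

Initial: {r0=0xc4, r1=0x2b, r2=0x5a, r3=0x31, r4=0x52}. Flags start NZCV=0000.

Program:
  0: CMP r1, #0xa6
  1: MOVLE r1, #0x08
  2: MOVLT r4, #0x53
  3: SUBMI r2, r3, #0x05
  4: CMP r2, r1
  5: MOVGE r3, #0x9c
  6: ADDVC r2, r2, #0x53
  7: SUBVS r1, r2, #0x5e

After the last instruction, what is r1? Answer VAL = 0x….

VAL = 0x2b

0: ✓ CMP  NZCV=1001
1: · MOVLE
2: · MOVLT
3: ✓ SUBMI  r2←0x2c
4: ✓ CMP  NZCV=0010
5: ✓ MOVGE  r3←0x9c
6: ✓ ADDVC  r2←0x7f
7: · SUBVS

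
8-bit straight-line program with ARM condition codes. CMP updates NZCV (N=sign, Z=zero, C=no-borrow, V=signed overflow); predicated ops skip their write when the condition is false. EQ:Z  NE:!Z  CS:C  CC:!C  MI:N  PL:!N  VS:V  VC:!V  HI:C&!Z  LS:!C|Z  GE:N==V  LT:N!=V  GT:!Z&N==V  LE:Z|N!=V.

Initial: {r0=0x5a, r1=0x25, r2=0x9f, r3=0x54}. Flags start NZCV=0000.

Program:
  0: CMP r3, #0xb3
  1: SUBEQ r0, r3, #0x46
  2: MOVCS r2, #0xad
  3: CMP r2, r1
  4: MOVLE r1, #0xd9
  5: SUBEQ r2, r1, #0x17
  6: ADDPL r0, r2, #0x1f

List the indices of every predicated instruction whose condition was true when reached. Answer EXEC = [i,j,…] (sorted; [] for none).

EXEC = [4,6]

[0] flags=1001 → (cmp)
[1] flags=1001 EQ?F → skip
[2] flags=1001 CS?F → skip
[3] flags=0011 → (cmp)
[4] flags=0011 LE?T → r1=0xd9
[5] flags=0011 EQ?F → skip
[6] flags=0011 PL?T → r0=0xbe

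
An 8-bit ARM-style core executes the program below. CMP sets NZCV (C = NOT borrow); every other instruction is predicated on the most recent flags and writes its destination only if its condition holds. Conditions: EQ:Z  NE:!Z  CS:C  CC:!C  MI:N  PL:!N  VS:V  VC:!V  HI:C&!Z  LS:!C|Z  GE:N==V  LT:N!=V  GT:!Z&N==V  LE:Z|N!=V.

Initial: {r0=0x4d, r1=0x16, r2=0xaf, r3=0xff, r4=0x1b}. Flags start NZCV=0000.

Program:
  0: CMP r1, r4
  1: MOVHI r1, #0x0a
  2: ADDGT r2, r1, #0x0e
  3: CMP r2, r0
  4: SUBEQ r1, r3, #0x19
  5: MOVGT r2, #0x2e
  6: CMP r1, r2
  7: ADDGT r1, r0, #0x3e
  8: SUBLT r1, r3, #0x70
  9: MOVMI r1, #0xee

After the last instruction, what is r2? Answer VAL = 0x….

0: ✓ CMP  NZCV=1000
1: · MOVHI
2: · ADDGT
3: ✓ CMP  NZCV=0011
4: · SUBEQ
5: · MOVGT
6: ✓ CMP  NZCV=0000
7: ✓ ADDGT  r1←0x8b
8: · SUBLT
9: · MOVMI

VAL = 0xaf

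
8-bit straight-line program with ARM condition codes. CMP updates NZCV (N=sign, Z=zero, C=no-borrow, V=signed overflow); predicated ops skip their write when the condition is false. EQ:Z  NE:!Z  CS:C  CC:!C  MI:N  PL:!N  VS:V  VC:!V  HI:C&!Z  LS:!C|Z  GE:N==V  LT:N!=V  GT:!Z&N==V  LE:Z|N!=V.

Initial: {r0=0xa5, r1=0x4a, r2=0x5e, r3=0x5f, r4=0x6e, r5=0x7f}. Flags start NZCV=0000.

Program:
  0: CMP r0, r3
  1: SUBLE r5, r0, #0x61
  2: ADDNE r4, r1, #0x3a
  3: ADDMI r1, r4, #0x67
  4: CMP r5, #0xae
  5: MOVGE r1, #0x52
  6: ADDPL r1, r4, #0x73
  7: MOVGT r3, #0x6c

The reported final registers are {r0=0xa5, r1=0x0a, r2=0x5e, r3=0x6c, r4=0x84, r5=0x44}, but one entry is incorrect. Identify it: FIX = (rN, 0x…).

FIX = (r1, 0x52)

0: ✓ CMP  NZCV=0011
1: ✓ SUBLE  r5←0x44
2: ✓ ADDNE  r4←0x84
3: · ADDMI
4: ✓ CMP  NZCV=1001
5: ✓ MOVGE  r1←0x52
6: · ADDPL
7: ✓ MOVGT  r3←0x6c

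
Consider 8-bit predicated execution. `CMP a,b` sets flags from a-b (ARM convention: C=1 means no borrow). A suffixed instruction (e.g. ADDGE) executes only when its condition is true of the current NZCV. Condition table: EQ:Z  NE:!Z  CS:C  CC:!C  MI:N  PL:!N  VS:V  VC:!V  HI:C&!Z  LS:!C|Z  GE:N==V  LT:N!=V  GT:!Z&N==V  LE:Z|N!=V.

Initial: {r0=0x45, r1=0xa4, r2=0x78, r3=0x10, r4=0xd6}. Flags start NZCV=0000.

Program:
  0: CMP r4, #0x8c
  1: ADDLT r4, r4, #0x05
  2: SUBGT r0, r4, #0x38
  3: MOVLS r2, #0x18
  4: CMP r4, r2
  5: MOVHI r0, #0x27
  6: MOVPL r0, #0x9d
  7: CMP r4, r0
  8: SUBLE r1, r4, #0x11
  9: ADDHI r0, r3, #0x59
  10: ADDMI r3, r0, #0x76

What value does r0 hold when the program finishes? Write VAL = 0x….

[0] flags=0010 → (cmp)
[1] flags=0010 LT?F → skip
[2] flags=0010 GT?T → r0=0x9e
[3] flags=0010 LS?F → skip
[4] flags=0011 → (cmp)
[5] flags=0011 HI?T → r0=0x27
[6] flags=0011 PL?T → r0=0x9d
[7] flags=0010 → (cmp)
[8] flags=0010 LE?F → skip
[9] flags=0010 HI?T → r0=0x69
[10] flags=0010 MI?F → skip

VAL = 0x69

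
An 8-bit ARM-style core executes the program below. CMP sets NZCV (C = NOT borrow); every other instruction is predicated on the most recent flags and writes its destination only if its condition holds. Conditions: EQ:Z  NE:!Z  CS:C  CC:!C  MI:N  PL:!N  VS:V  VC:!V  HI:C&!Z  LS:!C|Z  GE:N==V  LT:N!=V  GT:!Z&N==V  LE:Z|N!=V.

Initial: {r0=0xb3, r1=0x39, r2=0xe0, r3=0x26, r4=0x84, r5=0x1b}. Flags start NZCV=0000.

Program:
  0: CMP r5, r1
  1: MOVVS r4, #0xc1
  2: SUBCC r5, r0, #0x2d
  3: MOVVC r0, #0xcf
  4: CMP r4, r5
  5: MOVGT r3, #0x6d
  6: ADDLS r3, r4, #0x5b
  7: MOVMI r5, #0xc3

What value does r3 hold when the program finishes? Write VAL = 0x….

0: ✓ CMP  NZCV=1000
1: · MOVVS
2: ✓ SUBCC  r5←0x86
3: ✓ MOVVC  r0←0xcf
4: ✓ CMP  NZCV=1000
5: · MOVGT
6: ✓ ADDLS  r3←0xdf
7: ✓ MOVMI  r5←0xc3

VAL = 0xdf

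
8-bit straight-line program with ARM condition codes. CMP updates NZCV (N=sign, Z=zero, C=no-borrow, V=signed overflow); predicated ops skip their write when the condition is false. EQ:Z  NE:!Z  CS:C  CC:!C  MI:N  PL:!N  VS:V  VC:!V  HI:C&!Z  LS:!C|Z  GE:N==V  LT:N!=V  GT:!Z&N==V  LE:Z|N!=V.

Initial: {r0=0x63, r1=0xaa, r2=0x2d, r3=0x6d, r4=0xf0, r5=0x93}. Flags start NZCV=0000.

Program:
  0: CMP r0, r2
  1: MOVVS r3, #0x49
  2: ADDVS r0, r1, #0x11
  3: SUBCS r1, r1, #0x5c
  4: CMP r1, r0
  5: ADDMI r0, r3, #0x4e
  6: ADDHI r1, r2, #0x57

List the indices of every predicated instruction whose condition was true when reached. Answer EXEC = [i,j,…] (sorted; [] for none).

[0] flags=0010 → (cmp)
[1] flags=0010 VS?F → skip
[2] flags=0010 VS?F → skip
[3] flags=0010 CS?T → r1=0x4e
[4] flags=1000 → (cmp)
[5] flags=1000 MI?T → r0=0xbb
[6] flags=1000 HI?F → skip

EXEC = [3,5]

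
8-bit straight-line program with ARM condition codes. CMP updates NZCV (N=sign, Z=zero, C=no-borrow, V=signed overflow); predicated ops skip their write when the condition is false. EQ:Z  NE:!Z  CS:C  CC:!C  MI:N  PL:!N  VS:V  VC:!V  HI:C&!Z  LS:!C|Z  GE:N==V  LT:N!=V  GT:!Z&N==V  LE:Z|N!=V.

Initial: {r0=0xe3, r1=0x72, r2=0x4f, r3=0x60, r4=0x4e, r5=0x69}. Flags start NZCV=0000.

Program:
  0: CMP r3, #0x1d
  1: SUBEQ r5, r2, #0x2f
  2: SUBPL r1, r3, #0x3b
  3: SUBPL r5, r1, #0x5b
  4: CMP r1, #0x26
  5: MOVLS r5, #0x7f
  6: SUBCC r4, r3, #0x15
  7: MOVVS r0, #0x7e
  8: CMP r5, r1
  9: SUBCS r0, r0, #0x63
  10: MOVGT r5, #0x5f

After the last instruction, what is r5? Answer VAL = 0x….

0: ✓ CMP  NZCV=0010
1: · SUBEQ
2: ✓ SUBPL  r1←0x25
3: ✓ SUBPL  r5←0xca
4: ✓ CMP  NZCV=1000
5: ✓ MOVLS  r5←0x7f
6: ✓ SUBCC  r4←0x4b
7: · MOVVS
8: ✓ CMP  NZCV=0010
9: ✓ SUBCS  r0←0x80
10: ✓ MOVGT  r5←0x5f

VAL = 0x5f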